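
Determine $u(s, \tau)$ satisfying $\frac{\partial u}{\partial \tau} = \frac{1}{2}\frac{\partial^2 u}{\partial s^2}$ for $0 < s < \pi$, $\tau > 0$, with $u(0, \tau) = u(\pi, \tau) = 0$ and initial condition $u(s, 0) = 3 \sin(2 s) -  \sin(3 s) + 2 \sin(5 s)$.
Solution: Using separation of variables $u = X(s)T(\tau)$:
Eigenfunctions: $\sin(ns)$, $n = 1, 2, 3, \ldots$
General solution: $u(s, \tau) = \sum c_n \sin(ns) e^{-n^2 \tau/2}$
Matching $u(s,0) = 3 \sin(2 s) - \sin(3 s) + 2 \sin(5 s)$ term by term: $c_2=3, c_3=-1, c_5=2$.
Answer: $u(s, \tau) = 3 e^{-2 \tau} \sin(2 s) -  e^{-9 \tau/2} \sin(3 s) + 2 e^{-25 \tau/2} \sin(5 s)$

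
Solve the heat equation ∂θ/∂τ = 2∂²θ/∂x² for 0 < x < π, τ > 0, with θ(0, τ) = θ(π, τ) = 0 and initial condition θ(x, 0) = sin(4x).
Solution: Separating variables: θ = Σ c_n exp(-2n²τ) sin(nx). From θ(x,0) = sin(4x): c_4=1.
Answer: θ(x, τ) = exp(-32τ)sin(4x)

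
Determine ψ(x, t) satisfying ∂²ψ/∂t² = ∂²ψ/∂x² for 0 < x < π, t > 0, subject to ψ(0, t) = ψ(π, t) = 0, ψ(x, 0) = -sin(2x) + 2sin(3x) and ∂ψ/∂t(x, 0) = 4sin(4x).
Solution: Separating variables: ψ = Σ [A_n cos(ω_n t) + B_n sin(ω_n t)] sin(nx), ω_n = n. From ICs (B_n = velocity coefficient / ω_n): A_2=-1, A_3=2, B_4=1.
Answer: ψ(x, t) = sin(4t)sin(4x) - sin(2x)cos(2t) + 2sin(3x)cos(3t)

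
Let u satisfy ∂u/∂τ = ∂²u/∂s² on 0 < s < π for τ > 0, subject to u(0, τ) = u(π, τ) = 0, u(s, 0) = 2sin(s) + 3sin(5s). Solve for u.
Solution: Separating variables: u = Σ c_n exp(-n²τ) sin(ns). From u(s,0) = 2sin(s) + 3sin(5s): c_1=2, c_5=3.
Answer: u(s, τ) = 2exp(-τ)sin(s) + 3exp(-25τ)sin(5s)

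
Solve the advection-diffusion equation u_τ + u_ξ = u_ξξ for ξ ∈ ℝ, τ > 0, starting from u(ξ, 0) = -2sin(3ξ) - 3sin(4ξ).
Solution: Change to a moving frame: let η = ξ - τ, σ = τ and write u(ξ,τ) = w(η,σ).
By the chain rule u_τ = w_σ - w_η, u_ξ = w_η, u_ξξ = w_ηη.
Then u_τ + u_ξ = w_σ: the advection term cancels and the PDE becomes the heat equation w_σ = w_ηη on η ∈ ℝ.
Initial data: w(η,0) = u(η,0) = -2sin(3η) - 3sin(4η).
On η ∈ ℝ each mode satisfies (sin(nη))″ = -n² sin(nη), so exp(-n²σ) sin(nη) solves the heat equation; by superposition w(η,σ) = Σ c_n exp(-n²σ) sin(nη).
Reading off the coefficients: c_3=-2, c_4=-3, so w(η,σ) = -2exp(-9σ)sin(3η) - 3exp(-16σ)sin(4η).
Substituting back η = ξ - τ, σ = τ: u(ξ,τ) = w(ξ - τ, τ).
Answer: u(ξ, τ) = -2exp(-9τ)sin(3ξ - 3τ) - 3exp(-16τ)sin(4ξ - 4τ)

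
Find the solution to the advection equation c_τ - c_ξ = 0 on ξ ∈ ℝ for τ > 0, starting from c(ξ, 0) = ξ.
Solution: By method of characteristics (waves move left with speed 1):
Along characteristics ξ + τ = const, c is constant, so c(ξ,τ) = f(ξ + τ) with f = c(·, 0).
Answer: c(ξ, τ) = ξ + τ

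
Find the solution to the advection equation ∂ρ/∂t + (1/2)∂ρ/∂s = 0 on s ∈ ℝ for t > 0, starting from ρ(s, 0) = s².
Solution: By method of characteristics (waves move right with speed 1/2):
Along characteristics s - (1/2)t = const, ρ is constant, so ρ(s,t) = f(s - (1/2)t) with f = ρ(·, 0).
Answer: ρ(s, t) = s² - st + (1/4)t²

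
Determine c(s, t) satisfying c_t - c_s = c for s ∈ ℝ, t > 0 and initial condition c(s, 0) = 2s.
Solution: Substitute c = exp(t)u.
Then c_t = exp(t)(u_t + u), c_s = exp(t)u_s; substituting and dividing by exp(t), the lower-order terms cancel: u_t - u_s = 0 (standard advection equation).
Data for u: u(s,0) = c(s,0) = 2s.
By characteristics (ds/dt = -1), u(s,t) = f(s + t) with f = u(·, 0).
So u(s,t) = 2s + 2t, and c(s,t) = exp(t)u(s,t).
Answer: c(s, t) = 2sexp(t) + 2texp(t)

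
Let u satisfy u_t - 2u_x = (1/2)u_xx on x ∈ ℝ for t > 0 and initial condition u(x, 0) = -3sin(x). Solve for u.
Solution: Change to a moving frame: let η = x + 2t, σ = t and write u(x,t) = w(η,σ).
By the chain rule u_t = w_σ + 2w_η, u_x = w_η, u_xx = w_ηη.
Then u_t - 2u_x = w_σ: the advection term cancels and the PDE becomes the heat equation w_σ = (1/2)w_ηη on η ∈ ℝ.
Initial data: w(η,0) = u(η,0) = -3sin(η).
On η ∈ ℝ each mode satisfies (sin(nη))″ = -n² sin(nη), so exp(-n²σ/2) sin(nη) solves the heat equation; by superposition w(η,σ) = Σ c_n exp(-n²σ/2) sin(nη).
Reading off the coefficients: c_1=-3, so w(η,σ) = -3exp(-σ/2)sin(η).
Substituting back η = x + 2t, σ = t: u(x,t) = w(x + 2t, t).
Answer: u(x, t) = -3exp(-t/2)sin(2t + x)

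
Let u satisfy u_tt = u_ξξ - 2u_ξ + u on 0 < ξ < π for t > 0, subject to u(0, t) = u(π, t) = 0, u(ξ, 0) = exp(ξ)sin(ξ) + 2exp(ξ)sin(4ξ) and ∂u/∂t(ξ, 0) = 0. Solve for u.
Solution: Substitute u = exp(ξ)w, i.e. w = exp(-ξ)u.
By the product rule, u_ξ = exp(ξ)(w_ξ + w), u_ξξ = exp(ξ)(w_ξξ + 2w_ξ + w), u_tt = exp(ξ)w_tt.
Substituting into the PDE and dividing by exp(ξ): w_tt = (w_ξξ + 2w_ξ + w) - 2(w_ξ + w) + w.
The lower-order terms cancel, leaving the standard wave equation w_tt = w_ξξ.
Initial data for w: w(ξ,0) = exp(-ξ)u(ξ,0) = sin(ξ) + 2sin(4ξ); w_t(ξ,0) = exp(-ξ)u_t(ξ,0) = 0. The boundary conditions carry over: w(0,t) = w(π,t) = 0.
Solve for w:
  Using separation of variables w = X(ξ)T(t):
  Eigenfunctions: sin(nξ), n = 1, 2, 3, ...
  General solution: w(ξ, t) = Σ [A_n cos(n t) + B_n sin(n t)] sin(nξ)
  From w(ξ,0) = sin(ξ) + 2sin(4ξ): A_1=1, A_4=2. From w_t(ξ,0) = 0: all B_n = 0.
Hence w(ξ,t) = sin(ξ)cos(t) + 2sin(4ξ)cos(4t).
Transform back: u(ξ,t) = exp(ξ)w(ξ,t).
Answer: u(ξ, t) = exp(ξ)sin(ξ)cos(t) + 2exp(ξ)sin(4ξ)cos(4t)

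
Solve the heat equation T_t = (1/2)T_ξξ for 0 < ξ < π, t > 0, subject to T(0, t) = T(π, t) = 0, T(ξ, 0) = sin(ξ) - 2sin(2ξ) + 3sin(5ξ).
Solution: Separating variables: T = Σ c_n exp(-n²t/2) sin(nξ). From T(ξ,0) = sin(ξ) - 2sin(2ξ) + 3sin(5ξ): c_1=1, c_2=-2, c_5=3.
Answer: T(ξ, t) = -2exp(-2t)sin(2ξ) + exp(-t/2)sin(ξ) + 3exp(-25t/2)sin(5ξ)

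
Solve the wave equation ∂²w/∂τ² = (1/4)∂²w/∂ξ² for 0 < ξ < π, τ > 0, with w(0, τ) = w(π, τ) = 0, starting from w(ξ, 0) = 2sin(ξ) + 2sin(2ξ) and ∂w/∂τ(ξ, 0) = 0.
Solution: Using separation of variables w = X(ξ)T(τ):
Eigenfunctions: sin(nξ), n = 1, 2, 3, ...
General solution: w(ξ, τ) = Σ [A_n cos(n τ/2) + B_n sin(n τ/2)] sin(nξ)
From w(ξ,0) = 2sin(ξ) + 2sin(2ξ): A_1=2, A_2=2. From w_τ(ξ,0) = 0: all B_n = 0.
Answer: w(ξ, τ) = 2sin(ξ)cos(τ/2) + 2sin(2ξ)cos(τ)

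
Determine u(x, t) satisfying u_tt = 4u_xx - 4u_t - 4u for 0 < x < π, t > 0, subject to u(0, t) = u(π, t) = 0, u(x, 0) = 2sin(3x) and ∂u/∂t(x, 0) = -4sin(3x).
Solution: Substitute u = exp(-2t)w, i.e. w = exp(2t)u.
By the product rule, u_t = exp(-2t)(w_t - 2w), u_tt = exp(-2t)(w_tt - 4w_t + 4w), u_xx = exp(-2t)w_xx.
Substituting into the PDE and dividing by exp(-2t): w_tt - 4w_t + 4w = 4w_xx - 4(w_t - 2w) - 4w.
The lower-order terms cancel, leaving the standard wave equation w_tt = 4w_xx.
Initial data for w: w(x,0) = u(x,0) = 2sin(3x); w_t(x,0) = u_t(x,0) + 2u(x,0) = 0. The boundary conditions carry over: w(0,t) = w(π,t) = 0.
Solve for w:
  Using separation of variables w = X(x)T(t):
  Eigenfunctions: sin(nx), n = 1, 2, 3, ...
  General solution: w(x, t) = Σ [A_n cos(2n t) + B_n sin(2n t)] sin(nx)
  From w(x,0) = 2sin(3x): A_3=2. From w_t(x,0) = 0: all B_n = 0.
Hence w(x,t) = 2sin(3x)cos(6t).
Transform back: u(x,t) = exp(-2t)w(x,t).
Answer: u(x, t) = 2exp(-2t)sin(3x)cos(6t)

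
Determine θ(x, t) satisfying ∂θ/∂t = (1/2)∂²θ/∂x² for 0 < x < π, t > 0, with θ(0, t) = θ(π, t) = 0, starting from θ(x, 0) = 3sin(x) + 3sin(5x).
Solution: Separating variables: θ = Σ c_n exp(-n²t/2) sin(nx). From θ(x,0) = 3sin(x) + 3sin(5x): c_1=3, c_5=3.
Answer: θ(x, t) = 3exp(-t/2)sin(x) + 3exp(-25t/2)sin(5x)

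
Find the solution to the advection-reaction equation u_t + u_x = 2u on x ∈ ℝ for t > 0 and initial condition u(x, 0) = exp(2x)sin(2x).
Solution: Substitute u = exp(2x)w, i.e. w = exp(-2x)u.
By the product rule, u_x = exp(2x)(w_x + 2w), u_t = exp(2x)w_t.
Substituting into the PDE and dividing by exp(2x): w_t + (w_x + 2w) = 2w.
The lower-order terms cancel, leaving the standard advection equation w_t + w_x = 0.
Initial data for w: w(x,0) = exp(-2x)u(x,0) = sin(2x).
Solve for w:
  By method of characteristics (waves move right with speed 1):
  Along characteristics x - t = const, w is constant, so w(x,t) = f(x - t) with f = w(·, 0).
Hence w(x,t) = -sin(2t - 2x).
Transform back: u(x,t) = exp(2x)w(x,t).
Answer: u(x, t) = -exp(2x)sin(2t - 2x)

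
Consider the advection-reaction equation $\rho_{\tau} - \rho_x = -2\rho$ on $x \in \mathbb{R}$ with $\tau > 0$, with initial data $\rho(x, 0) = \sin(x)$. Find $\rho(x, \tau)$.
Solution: Substitute $\rho = e^{-2\tau}u$.
Then $\rho_{\tau} = e^{-2\tau}(u_{\tau} - 2u)$, $\rho_x = e^{-2\tau}u_x$; substituting and dividing by $e^{-2\tau}$, the lower-order terms cancel: $u_{\tau} - u_x = 0$ (standard advection equation).
Data for $u$: $u(x,0) = \rho(x,0) = \sin(x)$.
By characteristics ($dx/d\tau = -1$), $u(x,\tau) = f(x + \tau)$ with $f = u( \cdot , 0)$.
So $u(x,\tau) = \sin(x + \tau)$, and $\rho(x,\tau) = e^{-2\tau}u(x,\tau)$.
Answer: $\rho(x, \tau) = e^{-2 \tau} \sin(\tau + x)$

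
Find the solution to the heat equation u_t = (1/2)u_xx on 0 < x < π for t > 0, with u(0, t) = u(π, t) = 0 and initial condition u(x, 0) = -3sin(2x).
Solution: Separating variables: u = Σ c_n exp(-n²t/2) sin(nx). From u(x,0) = -3sin(2x): c_2=-3.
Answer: u(x, t) = -3exp(-2t)sin(2x)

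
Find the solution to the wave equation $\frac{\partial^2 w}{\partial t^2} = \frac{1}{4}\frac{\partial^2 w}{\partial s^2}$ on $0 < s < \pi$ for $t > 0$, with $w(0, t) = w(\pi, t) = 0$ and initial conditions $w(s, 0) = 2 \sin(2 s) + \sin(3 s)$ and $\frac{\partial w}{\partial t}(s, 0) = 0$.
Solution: Separating variables: $w = \sum [A_n \cos(\omega_n t) + B_n \sin(\omega_n t)] \sin(ns)$, $\omega_n = n/2$. From ICs: $A_2=2, A_3=1$.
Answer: $w(s, t) = 2 \sin(2 s) \cos(t) + \sin(3 s) \cos(3 t/2)$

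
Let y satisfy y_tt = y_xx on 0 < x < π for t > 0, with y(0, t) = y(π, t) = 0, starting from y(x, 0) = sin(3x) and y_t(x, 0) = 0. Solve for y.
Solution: Separating variables: y = Σ [A_n cos(ω_n t) + B_n sin(ω_n t)] sin(nx), ω_n = n. From ICs: A_3=1.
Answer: y(x, t) = sin(3x)cos(3t)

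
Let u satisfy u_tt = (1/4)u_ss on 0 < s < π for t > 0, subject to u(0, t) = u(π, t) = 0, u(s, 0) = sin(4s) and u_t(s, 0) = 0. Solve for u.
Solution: Separating variables: u = Σ [A_n cos(ω_n t) + B_n sin(ω_n t)] sin(ns), ω_n = n/2. From ICs: A_4=1.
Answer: u(s, t) = sin(4s)cos(2t)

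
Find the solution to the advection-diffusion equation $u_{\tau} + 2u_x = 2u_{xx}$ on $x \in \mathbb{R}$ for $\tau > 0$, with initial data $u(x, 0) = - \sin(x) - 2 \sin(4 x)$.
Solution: Change to a moving frame: let $\eta = x - 2\tau$, $\sigma = \tau$ and write $u(x,\tau) = w(\eta,\sigma)$.
By the chain rule $u_{\tau} = w_{\sigma} - 2w_{\eta}$, $u_x = w_{\eta}$, $u_{xx} = w_{\eta\eta}$.
Then $u_{\tau} + 2u_x = w_{\sigma}$: the advection term cancels and the PDE becomes the heat equation $w_{\sigma} = 2w_{\eta\eta}$ on $\eta \in \mathbb{R}$.
Initial data: $w(\eta,0) = u(\eta,0) = - \sin(\eta) - 2 \sin(4 \eta)$.
On $\eta \in \mathbb{R}$ each mode satisfies $(\sin(n\eta))'' = -n^2 \sin(n\eta)$, so $e^{-2n^2\sigma} \sin(n\eta)$ solves the heat equation; by superposition $w(\eta,\sigma) = \sum c_n e^{-2n^2\sigma} \sin(n\eta)$.
Reading off the coefficients: $c_1=-1, c_4=-2$, so $w(\eta,\sigma) = - e^{-2 \sigma} \sin(\eta) - 2 e^{-32 \sigma} \sin(4 \eta)$.
Substituting back $\eta = x - 2\tau$, $\sigma = \tau$: $u(x,\tau) = w(x - 2\tau, \tau)$.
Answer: $u(x, \tau) = e^{-2 \tau} \sin(2 \tau - x) + 2 e^{-32 \tau} \sin(8 \tau - 4 x)$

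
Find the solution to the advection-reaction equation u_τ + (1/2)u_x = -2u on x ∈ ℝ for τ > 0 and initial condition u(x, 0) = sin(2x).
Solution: Substitute u = exp(-2τ)w.
Then u_τ = exp(-2τ)(w_τ - 2w), u_x = exp(-2τ)w_x; substituting and dividing by exp(-2τ), the lower-order terms cancel: w_τ + (1/2)w_x = 0 (standard advection equation).
Data for w: w(x,0) = u(x,0) = sin(2x).
By characteristics (dx/dτ = 1/2), w(x,τ) = f(x - (1/2)τ) with f = w(·, 0).
So w(x,τ) = sin(2x - τ), and u(x,τ) = exp(-2τ)w(x,τ).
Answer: u(x, τ) = exp(-2τ)sin(2x - τ)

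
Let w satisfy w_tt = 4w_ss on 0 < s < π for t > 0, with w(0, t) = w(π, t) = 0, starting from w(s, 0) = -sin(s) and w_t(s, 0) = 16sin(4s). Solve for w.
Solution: Using separation of variables w = X(s)T(t):
Eigenfunctions: sin(ns), n = 1, 2, 3, ...
General solution: w(s, t) = Σ [A_n cos(2n t) + B_n sin(2n t)] sin(ns)
From w(s,0) = -sin(s): A_1=-1. From w_t(s,0) = 16sin(4s), using w_t(s,0) = Σ ω_n B_n sin(ns) with ω_n = 2n: B_4 = 16/8 = 2.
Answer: w(s, t) = -sin(s)cos(2t) + 2sin(4s)sin(8t)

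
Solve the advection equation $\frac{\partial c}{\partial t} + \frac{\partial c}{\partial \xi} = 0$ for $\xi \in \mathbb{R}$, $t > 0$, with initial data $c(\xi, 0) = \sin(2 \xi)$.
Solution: By method of characteristics (waves move right with speed 1):
Along characteristics $\xi - t =$ const, $c$ is constant, so $c(\xi,t) = f(\xi - t)$ with $f = c( \cdot , 0)$.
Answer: $c(\xi, t) = \sin(2 \xi - 2 t)$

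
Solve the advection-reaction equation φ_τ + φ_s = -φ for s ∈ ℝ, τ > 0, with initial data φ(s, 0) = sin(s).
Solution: Substitute φ = exp(-τ)u.
Then φ_τ = exp(-τ)(u_τ - u), φ_s = exp(-τ)u_s; substituting and dividing by exp(-τ), the lower-order terms cancel: u_τ + u_s = 0 (standard advection equation).
Data for u: u(s,0) = φ(s,0) = sin(s).
By characteristics (ds/dτ = 1), u(s,τ) = f(s - τ) with f = u(·, 0).
So u(s,τ) = sin(s - τ), and φ(s,τ) = exp(-τ)u(s,τ).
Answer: φ(s, τ) = exp(-τ)sin(s - τ)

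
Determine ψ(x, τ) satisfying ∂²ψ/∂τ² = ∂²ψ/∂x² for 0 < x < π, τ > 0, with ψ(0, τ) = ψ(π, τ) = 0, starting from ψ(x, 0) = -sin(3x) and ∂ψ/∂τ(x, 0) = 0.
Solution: Separating variables: ψ = Σ [A_n cos(ω_n τ) + B_n sin(ω_n τ)] sin(nx), ω_n = n. From ICs: A_3=-1.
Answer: ψ(x, τ) = -sin(3x)cos(3τ)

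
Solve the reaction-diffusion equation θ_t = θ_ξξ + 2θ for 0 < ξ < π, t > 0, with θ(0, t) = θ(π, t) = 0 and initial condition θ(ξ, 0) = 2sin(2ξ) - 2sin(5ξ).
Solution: Substitute θ = exp(2t)u.
Then θ_t = exp(2t)(u_t + 2u), θ_ξξ = exp(2t)u_ξξ; substituting and dividing by exp(2t), the lower-order terms cancel: u_t = u_ξξ (standard heat equation).
Data for u: u(ξ,0) = θ(ξ,0) = 2sin(2ξ) - 2sin(5ξ). The boundary conditions carry over: u(0,t) = u(π,t) = 0.
Separating variables: u = Σ c_n exp(-n²t) sin(nξ). From u(ξ,0) = 2sin(2ξ) - 2sin(5ξ): c_2=2, c_5=-2.
So u(ξ,t) = 2exp(-4t)sin(2ξ) - 2exp(-25t)sin(5ξ), and θ(ξ,t) = exp(2t)u(ξ,t).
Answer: θ(ξ, t) = 2exp(-2t)sin(2ξ) - 2exp(-23t)sin(5ξ)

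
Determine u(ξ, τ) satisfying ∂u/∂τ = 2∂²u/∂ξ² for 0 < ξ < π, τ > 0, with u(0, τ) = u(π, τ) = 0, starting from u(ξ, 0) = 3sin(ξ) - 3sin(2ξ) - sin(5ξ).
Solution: Using separation of variables u = X(ξ)T(τ):
Eigenfunctions: sin(nξ), n = 1, 2, 3, ...
General solution: u(ξ, τ) = Σ c_n sin(nξ) exp(-2n² τ)
Matching u(ξ,0) = 3sin(ξ) - 3sin(2ξ) - sin(5ξ) term by term: c_1=3, c_2=-3, c_5=-1.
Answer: u(ξ, τ) = 3exp(-2τ)sin(ξ) - 3exp(-8τ)sin(2ξ) - exp(-50τ)sin(5ξ)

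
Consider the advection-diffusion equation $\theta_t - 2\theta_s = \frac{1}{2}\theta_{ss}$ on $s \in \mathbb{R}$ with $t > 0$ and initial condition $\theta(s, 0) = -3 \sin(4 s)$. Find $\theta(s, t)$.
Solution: Change to a moving frame: let $\eta = s + 2t$, $\sigma = t$ and write $\theta(s,t) = u(\eta,\sigma)$.
By the chain rule $\theta_t = u_{\sigma} + 2u_{\eta}$, $\theta_s = u_{\eta}$, $\theta_{ss} = u_{\eta\eta}$.
Then $\theta_t - 2\theta_s = u_{\sigma}$: the advection term cancels and the PDE becomes the heat equation $u_{\sigma} = \frac{1}{2}u_{\eta\eta}$ on $\eta \in \mathbb{R}$.
Initial data: $u(\eta,0) = \theta(\eta,0) = -3 \sin(4 \eta)$.
On $\eta \in \mathbb{R}$ each mode satisfies $(\sin(n\eta))'' = -n^2 \sin(n\eta)$, so $e^{-n^2\sigma/2} \sin(n\eta)$ solves the heat equation; by superposition $u(\eta,\sigma) = \sum c_n e^{-n^2\sigma/2} \sin(n\eta)$.
Reading off the coefficients: $c_4=-3$, so $u(\eta,\sigma) = -3 e^{-8 \sigma} \sin(4 \eta)$.
Substituting back $\eta = s + 2t$, $\sigma = t$: $\theta(s,t) = u(s + 2t, t)$.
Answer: $\theta(s, t) = -3 e^{-8 t} \sin(4 s + 8 t)$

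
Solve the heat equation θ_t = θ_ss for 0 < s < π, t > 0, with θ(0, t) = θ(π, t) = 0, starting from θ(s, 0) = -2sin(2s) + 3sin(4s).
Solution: Using separation of variables θ = X(s)G(t):
Eigenfunctions: sin(ns), n = 1, 2, 3, ...
General solution: θ(s, t) = Σ c_n sin(ns) exp(-n² t)
Matching θ(s,0) = -2sin(2s) + 3sin(4s) term by term: c_2=-2, c_4=3.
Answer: θ(s, t) = -2exp(-4t)sin(2s) + 3exp(-16t)sin(4s)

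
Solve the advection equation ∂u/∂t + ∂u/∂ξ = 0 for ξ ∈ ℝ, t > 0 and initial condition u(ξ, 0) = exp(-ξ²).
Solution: By method of characteristics (waves move right with speed 1):
Along characteristics ξ - t = const, u is constant, so u(ξ,t) = f(ξ - t) with f = u(·, 0).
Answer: u(ξ, t) = exp(-(-t + ξ)²)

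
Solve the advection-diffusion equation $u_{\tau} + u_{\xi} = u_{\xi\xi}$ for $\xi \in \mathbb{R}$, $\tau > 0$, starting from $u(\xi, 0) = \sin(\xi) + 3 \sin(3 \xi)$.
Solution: Moving frame: $\eta = \xi - \tau$, $\sigma = \tau$, $u = w(\eta,\sigma)$, so $u_{\tau} = w_{\sigma} - w_{\eta}$ and $u_{\xi\xi} = w_{\eta\eta}$.
Hence $u_{\tau} + u_{\xi} = w_{\sigma}$ and the PDE becomes the heat equation $w_{\sigma} = w_{\eta\eta}$ on $\eta \in \mathbb{R}$.
Initial data: $w(\eta,0) = u(\eta,0) = \sin(\eta) + 3 \sin(3 \eta)$. Each mode $\sin(n\eta)$ decays as $e^{-n^2\sigma}$ on $\mathbb{R}$, so $w(\eta,\sigma) = \sum c_n e^{-n^2\sigma} \sin(n\eta)$ with $c_1=1, c_3=3$: $w(\eta,\sigma) = e^{-\sigma} \sin(\eta) + 3 e^{-9 \sigma} \sin(3 \eta)$.
Substituting back: $u(\xi,\tau) = w(\xi - \tau, \tau)$.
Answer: $u(\xi, \tau) = - e^{-\tau} \sin(\tau - \xi) - 3 e^{-9 \tau} \sin(3 \tau - 3 \xi)$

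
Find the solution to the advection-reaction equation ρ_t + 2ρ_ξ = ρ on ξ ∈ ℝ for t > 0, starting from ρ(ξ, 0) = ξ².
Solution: Substitute ρ = exp(t)u.
Then ρ_t = exp(t)(u_t + u), ρ_ξ = exp(t)u_ξ; substituting and dividing by exp(t), the lower-order terms cancel: u_t + 2u_ξ = 0 (standard advection equation).
Data for u: u(ξ,0) = ρ(ξ,0) = ξ².
By characteristics (dξ/dt = 2), u(ξ,t) = f(ξ - 2t) with f = u(·, 0).
So u(ξ,t) = 4t² - 4tξ + ξ², and ρ(ξ,t) = exp(t)u(ξ,t).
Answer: ρ(ξ, t) = 4t²exp(t) - 4tξexp(t) + ξ²exp(t)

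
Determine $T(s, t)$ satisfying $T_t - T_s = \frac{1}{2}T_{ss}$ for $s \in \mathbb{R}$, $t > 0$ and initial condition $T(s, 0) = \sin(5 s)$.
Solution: Moving frame: $\eta = s + t$, $\sigma = t$, $T = u(\eta,\sigma)$, so $T_t = u_{\sigma} + u_{\eta}$ and $T_{ss} = u_{\eta\eta}$.
Hence $T_t - T_s = u_{\sigma}$ and the PDE becomes the heat equation $u_{\sigma} = \frac{1}{2}u_{\eta\eta}$ on $\eta \in \mathbb{R}$.
Initial data: $u(\eta,0) = T(\eta,0) = \sin(5 \eta)$. Each mode $\sin(n\eta)$ decays as $e^{-n^2\sigma/2}$ on $\mathbb{R}$, so $u(\eta,\sigma) = \sum c_n e^{-n^2\sigma/2} \sin(n\eta)$ with $c_5=1$: $u(\eta,\sigma) = e^{-25 \sigma/2} \sin(5 \eta)$.
Substituting back: $T(s,t) = u(s + t, t)$.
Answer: $T(s, t) = e^{-25 t/2} \sin(5 s + 5 t)$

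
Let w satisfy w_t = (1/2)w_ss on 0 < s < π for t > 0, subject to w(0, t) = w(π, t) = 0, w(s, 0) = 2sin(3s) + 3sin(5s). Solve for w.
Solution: Using separation of variables w = X(s)T(t):
Eigenfunctions: sin(ns), n = 1, 2, 3, ...
General solution: w(s, t) = Σ c_n sin(ns) exp(-n² t/2)
Matching w(s,0) = 2sin(3s) + 3sin(5s) term by term: c_3=2, c_5=3.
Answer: w(s, t) = 2exp(-9t/2)sin(3s) + 3exp(-25t/2)sin(5s)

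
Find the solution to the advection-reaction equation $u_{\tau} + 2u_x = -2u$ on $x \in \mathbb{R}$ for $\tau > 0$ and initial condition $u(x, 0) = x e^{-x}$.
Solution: Substitute $u = e^{-x}w$, i.e. $w = e^{x}u$.
By the product rule, $u_x = e^{-x}(w_x - w)$, $u_{\tau} = e^{-x}w_{\tau}$.
Substituting into the PDE and dividing by $e^{-x}$: $w_{\tau} + 2(w_x - w) = -2w$.
The lower-order terms cancel, leaving the standard advection equation $w_{\tau} + 2w_x = 0$.
Initial data for $w$: $w(x,0) = e^{x}u(x,0) = x$.
Solve for $w$:
  By method of characteristics (waves move right with speed 2):
  Along characteristics $x - 2\tau =$ const, $w$ is constant, so $w(x,\tau) = f(x - 2\tau)$ with $f = w( \cdot , 0)$.
Hence $w(x,\tau) = x - 2 \tau$.
Transform back: $u(x,\tau) = e^{-x}w(x,\tau)$.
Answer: $u(x, \tau) = -2 \tau e^{-x} + x e^{-x}$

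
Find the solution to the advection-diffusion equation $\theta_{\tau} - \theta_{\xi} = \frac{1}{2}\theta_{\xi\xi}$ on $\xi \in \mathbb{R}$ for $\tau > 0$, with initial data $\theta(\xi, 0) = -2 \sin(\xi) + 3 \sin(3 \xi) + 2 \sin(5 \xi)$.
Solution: Moving frame: $\eta = \xi + \tau$, $\sigma = \tau$, $\theta = u(\eta,\sigma)$, so $\theta_{\tau} = u_{\sigma} + u_{\eta}$ and $\theta_{\xi\xi} = u_{\eta\eta}$.
Hence $\theta_{\tau} - \theta_{\xi} = u_{\sigma}$ and the PDE becomes the heat equation $u_{\sigma} = \frac{1}{2}u_{\eta\eta}$ on $\eta \in \mathbb{R}$.
Initial data: $u(\eta,0) = \theta(\eta,0) = -2 \sin(\eta) + 3 \sin(3 \eta) + 2 \sin(5 \eta)$. Each mode $\sin(n\eta)$ decays as $e^{-n^2\sigma/2}$ on $\mathbb{R}$, so $u(\eta,\sigma) = \sum c_n e^{-n^2\sigma/2} \sin(n\eta)$ with $c_1=-2, c_3=3, c_5=2$: $u(\eta,\sigma) = -2 e^{-\sigma/2} \sin(\eta) + 3 e^{-9 \sigma/2} \sin(3 \eta) + 2 e^{-25 \sigma/2} \sin(5 \eta)$.
Substituting back: $\theta(\xi,\tau) = u(\xi + \tau, \tau)$.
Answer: $\theta(\xi, \tau) = -2 e^{-\tau/2} \sin(\tau + \xi) + 3 e^{-9 \tau/2} \sin(3 \tau + 3 \xi) + 2 e^{-25 \tau/2} \sin(5 \tau + 5 \xi)$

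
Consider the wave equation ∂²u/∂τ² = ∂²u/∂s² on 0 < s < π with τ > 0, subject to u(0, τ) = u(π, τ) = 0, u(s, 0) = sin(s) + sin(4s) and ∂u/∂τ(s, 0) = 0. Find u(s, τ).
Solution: Using separation of variables u = X(s)T(τ):
Eigenfunctions: sin(ns), n = 1, 2, 3, ...
General solution: u(s, τ) = Σ [A_n cos(n τ) + B_n sin(n τ)] sin(ns)
From u(s,0) = sin(s) + sin(4s): A_1=1, A_4=1. From u_τ(s,0) = 0: all B_n = 0.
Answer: u(s, τ) = sin(s)cos(τ) + sin(4s)cos(4τ)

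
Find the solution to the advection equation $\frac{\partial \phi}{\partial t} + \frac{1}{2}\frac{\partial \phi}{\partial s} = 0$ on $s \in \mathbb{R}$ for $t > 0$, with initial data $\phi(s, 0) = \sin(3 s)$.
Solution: By method of characteristics (waves move right with speed 1/2):
Along characteristics $s - \frac{1}{2}t =$ const, $\phi$ is constant, so $\phi(s,t) = f(s - \frac{1}{2}t)$ with $f = \phi( \cdot , 0)$.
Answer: $\phi(s, t) = \sin(3 s - 3 t/2)$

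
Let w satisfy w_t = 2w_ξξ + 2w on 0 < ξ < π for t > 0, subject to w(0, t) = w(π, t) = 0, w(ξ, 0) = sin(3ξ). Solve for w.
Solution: Substitute w = exp(2t)u.
Then w_t = exp(2t)(u_t + 2u), w_ξξ = exp(2t)u_ξξ; substituting and dividing by exp(2t), the lower-order terms cancel: u_t = 2u_ξξ (standard heat equation).
Data for u: u(ξ,0) = w(ξ,0) = sin(3ξ). The boundary conditions carry over: u(0,t) = u(π,t) = 0.
Separating variables: u = Σ c_n exp(-2n²t) sin(nξ). From u(ξ,0) = sin(3ξ): c_3=1.
So u(ξ,t) = exp(-18t)sin(3ξ), and w(ξ,t) = exp(2t)u(ξ,t).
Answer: w(ξ, t) = exp(-16t)sin(3ξ)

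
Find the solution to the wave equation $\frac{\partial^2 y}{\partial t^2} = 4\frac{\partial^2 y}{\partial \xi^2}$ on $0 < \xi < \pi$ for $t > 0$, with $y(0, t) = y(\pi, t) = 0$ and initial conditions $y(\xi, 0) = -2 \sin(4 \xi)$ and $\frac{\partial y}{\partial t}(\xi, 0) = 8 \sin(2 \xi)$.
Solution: Using separation of variables $y = X(\xi)T(t)$:
Eigenfunctions: $\sin(n\xi)$, $n = 1, 2, 3, \ldots$
General solution: $y(\xi, t) = \sum [A_n \cos(2n t) + B_n \sin(2n t)] \sin(n\xi)$
From $y(\xi,0) = -2 \sin(4 \xi)$: $A_4=-2$. From $y_t(\xi,0) = 8 \sin(2 \xi)$, using $y_t(\xi,0) = \sum \omega_n B_n \sin(n\xi)$ with $\omega_n = 2n$: $B_2 = 8/4 = 2$.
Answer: $y(\xi, t) = 2 \sin(2 \xi) \sin(4 t) - 2 \sin(4 \xi) \cos(8 t)$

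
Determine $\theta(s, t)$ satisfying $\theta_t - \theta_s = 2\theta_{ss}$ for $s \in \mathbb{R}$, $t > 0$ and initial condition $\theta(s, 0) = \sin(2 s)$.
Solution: Moving frame: $\eta = s + t$, $\sigma = t$, $\theta = u(\eta,\sigma)$, so $\theta_t = u_{\sigma} + u_{\eta}$ and $\theta_{ss} = u_{\eta\eta}$.
Hence $\theta_t - \theta_s = u_{\sigma}$ and the PDE becomes the heat equation $u_{\sigma} = 2u_{\eta\eta}$ on $\eta \in \mathbb{R}$.
Initial data: $u(\eta,0) = \theta(\eta,0) = \sin(2 \eta)$. Each mode $\sin(n\eta)$ decays as $e^{-2n^2\sigma}$ on $\mathbb{R}$, so $u(\eta,\sigma) = \sum c_n e^{-2n^2\sigma} \sin(n\eta)$ with $c_2=1$: $u(\eta,\sigma) = e^{-8 \sigma} \sin(2 \eta)$.
Substituting back: $\theta(s,t) = u(s + t, t)$.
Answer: $\theta(s, t) = e^{-8 t} \sin(2 s + 2 t)$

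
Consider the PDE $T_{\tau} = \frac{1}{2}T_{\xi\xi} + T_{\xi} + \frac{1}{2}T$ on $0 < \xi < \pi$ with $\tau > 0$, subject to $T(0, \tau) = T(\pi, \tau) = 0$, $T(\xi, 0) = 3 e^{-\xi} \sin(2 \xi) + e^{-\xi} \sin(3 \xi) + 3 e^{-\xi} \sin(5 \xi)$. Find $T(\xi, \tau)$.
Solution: Substitute $T = e^{-\xi}u$.
Then $T_{\xi} = e^{-\xi}(u_{\xi} - u)$, $T_{\xi\xi} = e^{-\xi}(u_{\xi\xi} - 2u_{\xi} + u)$, $T_{\tau} = e^{-\xi}u_{\tau}$; substituting and dividing by $e^{-\xi}$, the lower-order terms cancel: $u_{\tau} = \frac{1}{2}u_{\xi\xi}$ (standard heat equation).
Data for $u$: $u(\xi,0) = e^{\xi}T(\xi,0) = 3 \sin(2 \xi) + \sin(3 \xi) + 3 \sin(5 \xi)$. The boundary conditions carry over: $u(0,\tau) = u(\pi,\tau) = 0$.
Separating variables: $u = \sum c_n e^{-n^2\tau/2} \sin(n\xi)$. From $u(\xi,0) = 3 \sin(2 \xi) + \sin(3 \xi) + 3 \sin(5 \xi)$: $c_2=3, c_3=1, c_5=3$.
So $u(\xi,\tau) = 3 e^{-2 \tau} \sin(2 \xi) + e^{-9 \tau/2} \sin(3 \xi) + 3 e^{-25 \tau/2} \sin(5 \xi)$, and $T(\xi,\tau) = e^{-\xi}u(\xi,\tau)$.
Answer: $T(\xi, \tau) = 3 e^{-2 \tau} e^{-\xi} \sin(2 \xi) + e^{-9 \tau/2} e^{-\xi} \sin(3 \xi) + 3 e^{-25 \tau/2} e^{-\xi} \sin(5 \xi)$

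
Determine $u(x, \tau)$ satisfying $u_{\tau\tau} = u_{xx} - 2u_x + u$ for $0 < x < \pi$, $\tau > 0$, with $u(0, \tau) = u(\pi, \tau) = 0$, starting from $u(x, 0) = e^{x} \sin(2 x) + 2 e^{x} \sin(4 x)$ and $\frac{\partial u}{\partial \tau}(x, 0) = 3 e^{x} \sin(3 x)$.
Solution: Substitute $u = e^{x}w$.
Then $u_x = e^{x}(w_x + w)$, $u_{xx} = e^{x}(w_{xx} + 2w_x + w)$, $u_{\tau\tau} = e^{x}w_{\tau\tau}$; substituting and dividing by $e^{x}$, the lower-order terms cancel: $w_{\tau\tau} = w_{xx}$ (standard wave equation).
Data for $w$: $w(x,0) = e^{-x}u(x,0) = \sin(2 x) + 2 \sin(4 x)$; $w_{\tau}(x,0) = e^{-x}u_{\tau}(x,0) = 3 \sin(3 x)$. The boundary conditions carry over: $w(0,\tau) = w(\pi,\tau) = 0$.
Separating variables: $w = \sum [A_n \cos(\omega_n \tau) + B_n \sin(\omega_n \tau)] \sin(nx)$, $\omega_n = n$. From ICs ($B_n$ = velocity coefficient / $\omega_n$): $A_2=1, A_4=2, B_3=1$.
So $w(x,\tau) = \sin(2 x) \cos(2 \tau) + \sin(3 x) \sin(3 \tau) + 2 \sin(4 x) \cos(4 \tau)$, and $u(x,\tau) = e^{x}w(x,\tau)$.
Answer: $u(x, \tau) = e^{x} \sin(3 \tau) \sin(3 x) + e^{x} \sin(2 x) \cos(2 \tau) + 2 e^{x} \sin(4 x) \cos(4 \tau)$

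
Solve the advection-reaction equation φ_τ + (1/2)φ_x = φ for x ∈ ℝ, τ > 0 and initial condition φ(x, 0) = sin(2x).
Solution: Substitute φ = exp(τ)u.
Then φ_τ = exp(τ)(u_τ + u), φ_x = exp(τ)u_x; substituting and dividing by exp(τ), the lower-order terms cancel: u_τ + (1/2)u_x = 0 (standard advection equation).
Data for u: u(x,0) = φ(x,0) = sin(2x).
By characteristics (dx/dτ = 1/2), u(x,τ) = f(x - (1/2)τ) with f = u(·, 0).
So u(x,τ) = sin(2x - τ), and φ(x,τ) = exp(τ)u(x,τ).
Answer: φ(x, τ) = exp(τ)sin(2x - τ)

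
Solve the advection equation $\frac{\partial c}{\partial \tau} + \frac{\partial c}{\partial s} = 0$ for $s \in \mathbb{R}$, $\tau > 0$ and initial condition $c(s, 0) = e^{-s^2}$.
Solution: By characteristics ($ds/d\tau = 1$), $c(s,\tau) = f(s - \tau)$ with $f = c( \cdot , 0)$.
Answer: $c(s, \tau) = e^{-(-\tau + s)^2}$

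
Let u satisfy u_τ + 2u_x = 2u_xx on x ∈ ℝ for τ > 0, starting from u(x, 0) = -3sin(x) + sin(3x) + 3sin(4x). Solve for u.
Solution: Moving frame: η = x - 2τ, σ = τ, u = w(η,σ), so u_τ = w_σ - 2w_η and u_xx = w_ηη.
Hence u_τ + 2u_x = w_σ and the PDE becomes the heat equation w_σ = 2w_ηη on η ∈ ℝ.
Initial data: w(η,0) = u(η,0) = -3sin(η) + sin(3η) + 3sin(4η). Each mode sin(nη) decays as exp(-2n²σ) on ℝ, so w(η,σ) = Σ c_n exp(-2n²σ) sin(nη) with c_1=-3, c_3=1, c_4=3: w(η,σ) = -3exp(-2σ)sin(η) + exp(-18σ)sin(3η) + 3exp(-32σ)sin(4η).
Substituting back: u(x,τ) = w(x - 2τ, τ).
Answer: u(x, τ) = -3exp(-2τ)sin(x - 2τ) + exp(-18τ)sin(3x - 6τ) + 3exp(-32τ)sin(4x - 8τ)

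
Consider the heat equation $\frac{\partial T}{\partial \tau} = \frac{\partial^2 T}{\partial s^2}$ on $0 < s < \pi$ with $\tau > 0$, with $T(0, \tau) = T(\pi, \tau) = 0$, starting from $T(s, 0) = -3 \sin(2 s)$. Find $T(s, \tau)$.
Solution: Separating variables: $T = \sum c_n e^{-n^2\tau} \sin(ns)$. From $T(s,0) = -3 \sin(2 s)$: $c_2=-3$.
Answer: $T(s, \tau) = -3 e^{-4 \tau} \sin(2 s)$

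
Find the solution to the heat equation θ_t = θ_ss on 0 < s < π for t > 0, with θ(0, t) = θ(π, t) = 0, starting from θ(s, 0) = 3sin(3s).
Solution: Using separation of variables θ = X(s)G(t):
Eigenfunctions: sin(ns), n = 1, 2, 3, ...
General solution: θ(s, t) = Σ c_n sin(ns) exp(-n² t)
Matching θ(s,0) = 3sin(3s) term by term: c_3=3.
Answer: θ(s, t) = 3exp(-9t)sin(3s)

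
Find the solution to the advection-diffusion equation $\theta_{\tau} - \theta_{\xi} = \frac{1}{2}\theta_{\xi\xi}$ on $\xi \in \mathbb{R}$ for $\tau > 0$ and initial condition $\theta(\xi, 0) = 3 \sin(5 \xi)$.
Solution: Change to a moving frame: let $\eta = \xi + \tau$, $\sigma = \tau$ and write $\theta(\xi,\tau) = u(\eta,\sigma)$.
By the chain rule $\theta_{\tau} = u_{\sigma} + u_{\eta}$, $\theta_{\xi} = u_{\eta}$, $\theta_{\xi\xi} = u_{\eta\eta}$.
Then $\theta_{\tau} - \theta_{\xi} = u_{\sigma}$: the advection term cancels and the PDE becomes the heat equation $u_{\sigma} = \frac{1}{2}u_{\eta\eta}$ on $\eta \in \mathbb{R}$.
Initial data: $u(\eta,0) = \theta(\eta,0) = 3 \sin(5 \eta)$.
On $\eta \in \mathbb{R}$ each mode satisfies $(\sin(n\eta))'' = -n^2 \sin(n\eta)$, so $e^{-n^2\sigma/2} \sin(n\eta)$ solves the heat equation; by superposition $u(\eta,\sigma) = \sum c_n e^{-n^2\sigma/2} \sin(n\eta)$.
Reading off the coefficients: $c_5=3$, so $u(\eta,\sigma) = 3 e^{-25 \sigma/2} \sin(5 \eta)$.
Substituting back $\eta = \xi + \tau$, $\sigma = \tau$: $\theta(\xi,\tau) = u(\xi + \tau, \tau)$.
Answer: $\theta(\xi, \tau) = 3 e^{-25 \tau/2} \sin(5 \tau + 5 \xi)$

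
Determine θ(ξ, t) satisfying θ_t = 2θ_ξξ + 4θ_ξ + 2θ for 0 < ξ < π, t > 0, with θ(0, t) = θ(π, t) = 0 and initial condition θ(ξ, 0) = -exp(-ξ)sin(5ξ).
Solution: Substitute θ = exp(-ξ)u, i.e. u = exp(ξ)θ.
By the product rule, θ_ξ = exp(-ξ)(u_ξ - u), θ_ξξ = exp(-ξ)(u_ξξ - 2u_ξ + u), θ_t = exp(-ξ)u_t.
Substituting into the PDE and dividing by exp(-ξ): u_t = 2(u_ξξ - 2u_ξ + u) + 4(u_ξ - u) + 2u.
The lower-order terms cancel, leaving the standard heat equation u_t = 2u_ξξ.
Initial data for u: u(ξ,0) = exp(ξ)θ(ξ,0) = -sin(5ξ). The boundary conditions carry over: u(0,t) = u(π,t) = 0.
Solve for u:
  Using separation of variables u = X(ξ)G(t):
  Eigenfunctions: sin(nξ), n = 1, 2, 3, ...
  General solution: u(ξ, t) = Σ c_n sin(nξ) exp(-2n² t)
  Matching u(ξ,0) = -sin(5ξ) term by term: c_5=-1.
Hence u(ξ,t) = -exp(-50t)sin(5ξ).
Transform back: θ(ξ,t) = exp(-ξ)u(ξ,t).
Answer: θ(ξ, t) = -exp(-50t)exp(-ξ)sin(5ξ)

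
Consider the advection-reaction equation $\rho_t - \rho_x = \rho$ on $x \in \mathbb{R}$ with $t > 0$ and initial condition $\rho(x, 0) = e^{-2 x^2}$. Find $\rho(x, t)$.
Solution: Substitute $\rho = e^{t}u$, i.e. $u = e^{-t}\rho$.
By the product rule, $\rho_t = e^{t}(u_t + u)$, $\rho_x = e^{t}u_x$.
Substituting into the PDE and dividing by $e^{t}$: $u_t + u - u_x = u$.
The lower-order terms cancel, leaving the standard advection equation $u_t - u_x = 0$.
Initial data for $u$: $u(x,0) = \rho(x,0) = e^{-2 x^2}$.
Solve for $u$:
  By method of characteristics (waves move left with speed 1):
  Along characteristics $x + t =$ const, $u$ is constant, so $u(x,t) = f(x + t)$ with $f = u( \cdot , 0)$.
Hence $u(x,t) = e^{-2 (t + x)^2}$.
Transform back: $\rho(x,t) = e^{t}u(x,t)$.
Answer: $\rho(x, t) = e^{t} e^{-2 (t + x)^2}$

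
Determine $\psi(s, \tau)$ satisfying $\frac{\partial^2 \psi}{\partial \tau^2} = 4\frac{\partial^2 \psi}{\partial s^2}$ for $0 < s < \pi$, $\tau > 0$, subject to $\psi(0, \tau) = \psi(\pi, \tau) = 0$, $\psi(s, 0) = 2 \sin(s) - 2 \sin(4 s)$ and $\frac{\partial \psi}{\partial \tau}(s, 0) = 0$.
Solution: Using separation of variables $\psi = X(s)T(\tau)$:
Eigenfunctions: $\sin(ns)$, $n = 1, 2, 3, \ldots$
General solution: $\psi(s, \tau) = \sum [A_n \cos(2n \tau) + B_n \sin(2n \tau)] \sin(ns)$
From $\psi(s,0) = 2 \sin(s) - 2 \sin(4 s)$: $A_1=2, A_4=-2$. From $\psi_{\tau}(s,0) = 0$: all $B_n = 0$.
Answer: $\psi(s, \tau) = 2 \sin(s) \cos(2 \tau) - 2 \sin(4 s) \cos(8 \tau)$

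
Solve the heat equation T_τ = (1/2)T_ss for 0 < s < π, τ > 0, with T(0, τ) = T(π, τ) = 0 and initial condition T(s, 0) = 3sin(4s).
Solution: Using separation of variables T = X(s)G(τ):
Eigenfunctions: sin(ns), n = 1, 2, 3, ...
General solution: T(s, τ) = Σ c_n sin(ns) exp(-n² τ/2)
Matching T(s,0) = 3sin(4s) term by term: c_4=3.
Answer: T(s, τ) = 3exp(-8τ)sin(4s)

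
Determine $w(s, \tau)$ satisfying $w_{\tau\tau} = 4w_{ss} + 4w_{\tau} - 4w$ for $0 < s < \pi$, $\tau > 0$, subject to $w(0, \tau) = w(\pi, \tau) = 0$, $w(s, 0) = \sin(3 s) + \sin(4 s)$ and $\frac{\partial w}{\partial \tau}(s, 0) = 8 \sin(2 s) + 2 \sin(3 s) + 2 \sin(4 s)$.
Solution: Substitute $w = e^{2\tau}u$, i.e. $u = e^{-2\tau}w$.
By the product rule, $w_{\tau} = e^{2\tau}(u_{\tau} + 2u)$, $w_{\tau\tau} = e^{2\tau}(u_{\tau\tau} + 4u_{\tau} + 4u)$, $w_{ss} = e^{2\tau}u_{ss}$.
Substituting into the PDE and dividing by $e^{2\tau}$: $u_{\tau\tau} + 4u_{\tau} + 4u = 4u_{ss} + 4(u_{\tau} + 2u) - 4u$.
The lower-order terms cancel, leaving the standard wave equation $u_{\tau\tau} = 4u_{ss}$.
Initial data for $u$: $u(s,0) = w(s,0) = \sin(3 s) + \sin(4 s)$; $u_{\tau}(s,0) = w_{\tau}(s,0) - 2w(s,0) = 8 \sin(2 s)$. The boundary conditions carry over: $u(0,\tau) = u(\pi,\tau) = 0$.
Solve for $u$:
  Using separation of variables $u = X(s)T(\tau)$:
  Eigenfunctions: $\sin(ns)$, $n = 1, 2, 3, \ldots$
  General solution: $u(s, \tau) = \sum [A_n \cos(2n \tau) + B_n \sin(2n \tau)] \sin(ns)$
  From $u(s,0) = \sin(3 s) + \sin(4 s)$: $A_3=1, A_4=1$. From $u_{\tau}(s,0) = 8 \sin(2 s)$, using $u_{\tau}(s,0) = \sum \omega_n B_n \sin(ns)$ with $\omega_n = 2n$: $B_2 = 8/4 = 2$.
Hence $u(s,\tau) = 2 \sin(2 s) \sin(4 \tau) + \sin(3 s) \cos(6 \tau) + \sin(4 s) \cos(8 \tau)$.
Transform back: $w(s,\tau) = e^{2\tau}u(s,\tau)$.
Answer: $w(s, \tau) = 2 e^{2 \tau} \sin(4 \tau) \sin(2 s) + e^{2 \tau} \sin(3 s) \cos(6 \tau) + e^{2 \tau} \sin(4 s) \cos(8 \tau)$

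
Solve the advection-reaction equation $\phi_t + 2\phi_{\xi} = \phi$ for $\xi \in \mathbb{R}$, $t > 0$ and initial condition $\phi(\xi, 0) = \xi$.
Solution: Substitute $\phi = e^{t}u$.
Then $\phi_t = e^{t}(u_t + u)$, $\phi_{\xi} = e^{t}u_{\xi}$; substituting and dividing by $e^{t}$, the lower-order terms cancel: $u_t + 2u_{\xi} = 0$ (standard advection equation).
Data for $u$: $u(\xi,0) = \phi(\xi,0) = \xi$.
By characteristics ($d\xi/dt = 2$), $u(\xi,t) = f(\xi - 2t)$ with $f = u( \cdot , 0)$.
So $u(\xi,t) = -2 t + \xi$, and $\phi(\xi,t) = e^{t}u(\xi,t)$.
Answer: $\phi(\xi, t) = \xi e^{t} - 2 t e^{t}$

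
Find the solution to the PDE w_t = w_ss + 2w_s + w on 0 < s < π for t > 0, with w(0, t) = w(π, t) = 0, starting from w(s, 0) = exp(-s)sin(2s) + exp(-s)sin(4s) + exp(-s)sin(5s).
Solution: Substitute w = exp(-s)u, i.e. u = exp(s)w.
By the product rule, w_s = exp(-s)(u_s - u), w_ss = exp(-s)(u_ss - 2u_s + u), w_t = exp(-s)u_t.
Substituting into the PDE and dividing by exp(-s): u_t = (u_ss - 2u_s + u) + 2(u_s - u) + u.
The lower-order terms cancel, leaving the standard heat equation u_t = u_ss.
Initial data for u: u(s,0) = exp(s)w(s,0) = sin(2s) + sin(4s) + sin(5s). The boundary conditions carry over: u(0,t) = u(π,t) = 0.
Solve for u:
  Using separation of variables u = X(s)T(t):
  Eigenfunctions: sin(ns), n = 1, 2, 3, ...
  General solution: u(s, t) = Σ c_n sin(ns) exp(-n² t)
  Matching u(s,0) = sin(2s) + sin(4s) + sin(5s) term by term: c_2=1, c_4=1, c_5=1.
Hence u(s,t) = exp(-4t)sin(2s) + exp(-16t)sin(4s) + exp(-25t)sin(5s).
Transform back: w(s,t) = exp(-s)u(s,t).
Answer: w(s, t) = exp(-s)exp(-4t)sin(2s) + exp(-s)exp(-16t)sin(4s) + exp(-s)exp(-25t)sin(5s)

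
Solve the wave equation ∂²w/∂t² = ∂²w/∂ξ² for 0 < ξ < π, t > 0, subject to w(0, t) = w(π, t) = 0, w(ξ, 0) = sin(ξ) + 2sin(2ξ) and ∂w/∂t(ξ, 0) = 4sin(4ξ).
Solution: Using separation of variables w = X(ξ)T(t):
Eigenfunctions: sin(nξ), n = 1, 2, 3, ...
General solution: w(ξ, t) = Σ [A_n cos(n t) + B_n sin(n t)] sin(nξ)
From w(ξ,0) = sin(ξ) + 2sin(2ξ): A_1=1, A_2=2. From w_t(ξ,0) = 4sin(4ξ), using w_t(ξ,0) = Σ ω_n B_n sin(nξ) with ω_n = n: B_4 = 4/4 = 1.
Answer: w(ξ, t) = sin(4t)sin(4ξ) + sin(ξ)cos(t) + 2sin(2ξ)cos(2t)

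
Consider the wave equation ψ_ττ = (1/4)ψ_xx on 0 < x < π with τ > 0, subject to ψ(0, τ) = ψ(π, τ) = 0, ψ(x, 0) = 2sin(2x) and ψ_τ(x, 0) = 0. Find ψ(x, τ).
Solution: Separating variables: ψ = Σ [A_n cos(ω_n τ) + B_n sin(ω_n τ)] sin(nx), ω_n = n/2. From ICs: A_2=2.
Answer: ψ(x, τ) = 2sin(2x)cos(τ)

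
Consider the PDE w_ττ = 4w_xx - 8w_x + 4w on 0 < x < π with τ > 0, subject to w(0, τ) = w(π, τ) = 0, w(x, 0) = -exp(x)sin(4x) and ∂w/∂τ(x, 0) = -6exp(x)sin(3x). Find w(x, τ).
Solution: Substitute w = exp(x)u, i.e. u = exp(-x)w.
By the product rule, w_x = exp(x)(u_x + u), w_xx = exp(x)(u_xx + 2u_x + u), w_ττ = exp(x)u_ττ.
Substituting into the PDE and dividing by exp(x): u_ττ = 4(u_xx + 2u_x + u) - 8(u_x + u) + 4u.
The lower-order terms cancel, leaving the standard wave equation u_ττ = 4u_xx.
Initial data for u: u(x,0) = exp(-x)w(x,0) = -sin(4x); u_τ(x,0) = exp(-x)w_τ(x,0) = -6sin(3x). The boundary conditions carry over: u(0,τ) = u(π,τ) = 0.
Solve for u:
  Using separation of variables u = X(x)T(τ):
  Eigenfunctions: sin(nx), n = 1, 2, 3, ...
  General solution: u(x, τ) = Σ [A_n cos(2n τ) + B_n sin(2n τ)] sin(nx)
  From u(x,0) = -sin(4x): A_4=-1. From u_τ(x,0) = -6sin(3x), using u_τ(x,0) = Σ ω_n B_n sin(nx) with ω_n = 2n: B_3 = (-6)/6 = -1.
Hence u(x,τ) = -sin(3x)sin(6τ) - sin(4x)cos(8τ).
Transform back: w(x,τ) = exp(x)u(x,τ).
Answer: w(x, τ) = -exp(x)sin(3x)sin(6τ) - exp(x)sin(4x)cos(8τ)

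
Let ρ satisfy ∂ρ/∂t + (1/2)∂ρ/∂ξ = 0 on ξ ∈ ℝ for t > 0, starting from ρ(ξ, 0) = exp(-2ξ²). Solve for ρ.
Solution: By method of characteristics (waves move right with speed 1/2):
Along characteristics ξ - (1/2)t = const, ρ is constant, so ρ(ξ,t) = f(ξ - (1/2)t) with f = ρ(·, 0).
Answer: ρ(ξ, t) = exp(-2(-t/2 + ξ)²)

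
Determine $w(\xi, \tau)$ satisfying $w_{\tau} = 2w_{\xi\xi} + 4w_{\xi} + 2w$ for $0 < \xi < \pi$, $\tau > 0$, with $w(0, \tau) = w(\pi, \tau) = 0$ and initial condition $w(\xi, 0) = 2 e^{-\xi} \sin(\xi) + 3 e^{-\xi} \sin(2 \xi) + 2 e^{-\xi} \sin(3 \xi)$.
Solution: Substitute $w = e^{-\xi}u$.
Then $w_{\xi} = e^{-\xi}(u_{\xi} - u)$, $w_{\xi\xi} = e^{-\xi}(u_{\xi\xi} - 2u_{\xi} + u)$, $w_{\tau} = e^{-\xi}u_{\tau}$; substituting and dividing by $e^{-\xi}$, the lower-order terms cancel: $u_{\tau} = 2u_{\xi\xi}$ (standard heat equation).
Data for $u$: $u(\xi,0) = e^{\xi}w(\xi,0) = 2 \sin(\xi) + 3 \sin(2 \xi) + 2 \sin(3 \xi)$. The boundary conditions carry over: $u(0,\tau) = u(\pi,\tau) = 0$.
Separating variables: $u = \sum c_n e^{-2n^2\tau} \sin(n\xi)$. From $u(\xi,0) = 2 \sin(\xi) + 3 \sin(2 \xi) + 2 \sin(3 \xi)$: $c_1=2, c_2=3, c_3=2$.
So $u(\xi,\tau) = 2 e^{-2 \tau} \sin(\xi) + 3 e^{-8 \tau} \sin(2 \xi) + 2 e^{-18 \tau} \sin(3 \xi)$, and $w(\xi,\tau) = e^{-\xi}u(\xi,\tau)$.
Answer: $w(\xi, \tau) = 2 e^{-2 \tau} e^{-\xi} \sin(\xi) + 3 e^{-8 \tau} e^{-\xi} \sin(2 \xi) + 2 e^{-18 \tau} e^{-\xi} \sin(3 \xi)$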